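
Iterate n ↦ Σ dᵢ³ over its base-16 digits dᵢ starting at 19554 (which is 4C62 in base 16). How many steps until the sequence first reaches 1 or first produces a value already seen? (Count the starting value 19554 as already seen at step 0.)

13

19554 = (4,12,6,2)_16 → 4³ + 12³ + 6³ + 2³ = 64 + 1728 + 216 + 8 = 2016
2016 = (7,14,0)_16 → 7³ + 14³ + 0³ = 343 + 2744 + 0 = 3087
3087 = (12,0,15)_16 → 12³ + 0³ + 15³ = 1728 + 0 + 3375 = 5103
5103 = (1,3,14,15)_16 → 1³ + 3³ + 14³ + 15³ = 1 + 27 + 2744 + 3375 = 6147
6147 = (1,8,0,3)_16 → 1³ + 8³ + 0³ + 3³ = 1 + 512 + 0 + 27 = 540
540 = (2,1,12)_16 → 2³ + 1³ + 12³ = 8 + 1 + 1728 = 1737
1737 = (6,12,9)_16 → 6³ + 12³ + 9³ = 216 + 1728 + 729 = 2673
2673 = (10,7,1)_16 → 10³ + 7³ + 1³ = 1000 + 343 + 1 = 1344
1344 = (5,4,0)_16 → 5³ + 4³ + 0³ = 125 + 64 + 0 = 189
189 = (11,13)_16 → 11³ + 13³ = 1331 + 2197 = 3528
3528 = (13,12,8)_16 → 13³ + 12³ + 8³ = 2197 + 1728 + 512 = 4437
4437 = (1,1,5,5)_16 → 1³ + 1³ + 5³ + 5³ = 1 + 1 + 125 + 125 = 252
252 = (15,12)_16 → 15³ + 12³ = 3375 + 1728 = 5103  — 5103 repeats.
That took 13 steps.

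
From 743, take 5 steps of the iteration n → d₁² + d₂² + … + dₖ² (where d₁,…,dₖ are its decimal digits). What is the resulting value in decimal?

743 → 7² + 4² + 3² = 49 + 16 + 9 = 74
74 → 7² + 4² = 49 + 16 = 65
65 → 6² + 5² = 36 + 25 = 61
61 → 6² + 1² = 36 + 1 = 37
37 → 3² + 7² = 9 + 49 = 58

58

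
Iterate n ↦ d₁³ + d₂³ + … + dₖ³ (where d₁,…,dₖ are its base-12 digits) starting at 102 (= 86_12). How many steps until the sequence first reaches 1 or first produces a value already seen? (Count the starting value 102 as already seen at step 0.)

8

102 = (8,6)_12 → 8³ + 6³ = 512 + 216 = 728
728 = (5,0,8)_12 → 5³ + 0³ + 8³ = 125 + 0 + 512 = 637
637 = (4,5,1)_12 → 4³ + 5³ + 1³ = 64 + 125 + 1 = 190
190 = (1,3,10)_12 → 1³ + 3³ + 10³ = 1 + 27 + 1000 = 1028
1028 = (7,1,8)_12 → 7³ + 1³ + 8³ = 343 + 1 + 512 = 856
856 = (5,11,4)_12 → 5³ + 11³ + 4³ = 125 + 1331 + 64 = 1520
1520 = (10,6,8)_12 → 10³ + 6³ + 8³ = 1000 + 216 + 512 = 1728
1728 = (1,0,0,0)_12 → 1³ + 0³ + 0³ + 0³ = 1 + 0 + 0 + 0 = 1  — reached 1.
That took 8 steps.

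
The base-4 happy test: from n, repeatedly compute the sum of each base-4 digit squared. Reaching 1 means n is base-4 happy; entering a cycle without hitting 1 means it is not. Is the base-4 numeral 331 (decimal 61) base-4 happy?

61 = (3,3,1)_4 → 3² + 3² + 1² = 9 + 9 + 1 = 19
19 = (1,0,3)_4 → 1² + 0² + 3² = 1 + 0 + 9 = 10
10 = (2,2)_4 → 2² + 2² = 4 + 4 = 8
8 = (2,0)_4 → 2² + 0² = 4 + 0 = 4
4 = (1,0)_4 → 1² + 0² = 1 + 0 = 1  — reached 1.

base-4 happy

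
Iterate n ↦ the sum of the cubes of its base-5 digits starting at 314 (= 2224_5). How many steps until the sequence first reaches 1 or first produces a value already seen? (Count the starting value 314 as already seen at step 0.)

314 = (2,2,2,4)_5 → 2³ + 2³ + 2³ + 4³ = 8 + 8 + 8 + 64 = 88
88 = (3,2,3)_5 → 3³ + 2³ + 3³ = 27 + 8 + 27 = 62
62 = (2,2,2)_5 → 2³ + 2³ + 2³ = 8 + 8 + 8 = 24
24 = (4,4)_5 → 4³ + 4³ = 64 + 64 = 128
128 = (1,0,0,3)_5 → 1³ + 0³ + 0³ + 3³ = 1 + 0 + 0 + 27 = 28
28 = (1,0,3)_5 → 1³ + 0³ + 3³ = 1 + 0 + 27 = 28  — 28 repeats.
That took 6 steps.

6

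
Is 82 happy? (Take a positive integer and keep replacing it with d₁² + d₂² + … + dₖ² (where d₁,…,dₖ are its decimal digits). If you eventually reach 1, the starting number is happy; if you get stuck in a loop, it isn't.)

happy

82 → 8² + 2² = 68
68 → 6² + 8² = 100
100 → 1² + 0² + 0² = 1  — reached 1.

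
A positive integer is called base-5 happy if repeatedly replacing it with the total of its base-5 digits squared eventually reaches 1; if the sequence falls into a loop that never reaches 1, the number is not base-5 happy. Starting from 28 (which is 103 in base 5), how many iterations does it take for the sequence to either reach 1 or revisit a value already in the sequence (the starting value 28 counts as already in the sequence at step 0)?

28 = (1,0,3)_5 → 10
10 = (2,0)_5 → 4
4 = (4)_5 → 16
16 = (3,1)_5 → 10  — 10 repeats.
That took 4 steps.

4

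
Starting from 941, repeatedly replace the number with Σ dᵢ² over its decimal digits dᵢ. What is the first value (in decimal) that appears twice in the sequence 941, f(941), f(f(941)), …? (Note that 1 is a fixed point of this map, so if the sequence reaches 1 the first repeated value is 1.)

941 → 9² + 4² + 1² = 98
98 → 9² + 8² = 145
145 → 1² + 4² + 5² = 42
42 → 4² + 2² = 20
20 → 2² + 0² = 4
4 → 4² = 16
16 → 1² + 6² = 37
37 → 3² + 7² = 58
58 → 5² + 8² = 89
89 → 8² + 9² = 145  — 145 already appeared earlier.

145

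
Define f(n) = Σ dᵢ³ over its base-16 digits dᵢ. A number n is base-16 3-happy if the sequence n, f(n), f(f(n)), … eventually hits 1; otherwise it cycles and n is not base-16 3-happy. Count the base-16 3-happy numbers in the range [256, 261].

1

256: 256 → 1  — base-16 3-happy
257: 257 → 2 → 8 → 512 → 8  — not base-16 3-happy
258: 258 → 9 → 729 → 2934 → 1890 → 567 → 378 → 1344 → 189 → 3528 → 4437 → 252 → 5103 → 6147 → 540 → 1737 → 2673 → 1344  — not base-16 3-happy
259: 259 → 28 → 1729 → 1945 → 1801 → 1072 → 91 → 1456 → 1456  — not base-16 3-happy
260: 260 → 65 → 65  — not base-16 3-happy
261: 261 → 126 → 3087 → 5103 → 6147 → 540 → 1737 → 2673 → 1344 → 189 → 3528 → 4437 → 252 → 5103  — not base-16 3-happy
base-16 3-happy: 256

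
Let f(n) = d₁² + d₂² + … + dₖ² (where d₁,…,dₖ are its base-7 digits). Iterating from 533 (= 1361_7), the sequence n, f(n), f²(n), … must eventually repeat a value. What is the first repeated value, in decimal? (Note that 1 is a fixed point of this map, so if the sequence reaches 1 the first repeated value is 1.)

533 = (1,3,6,1)_7 → 1² + 3² + 6² + 1² = 1 + 9 + 36 + 1 = 47
47 = (6,5)_7 → 6² + 5² = 36 + 25 = 61
61 = (1,1,5)_7 → 1² + 1² + 5² = 1 + 1 + 25 = 27
27 = (3,6)_7 → 3² + 6² = 9 + 36 = 45
45 = (6,3)_7 → 6² + 3² = 36 + 9 = 45  — 45 already appeared earlier.

45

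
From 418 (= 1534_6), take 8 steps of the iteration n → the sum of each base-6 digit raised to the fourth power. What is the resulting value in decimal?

418 = (1,5,3,4)_6 → 1⁴ + 5⁴ + 3⁴ + 4⁴ = 1 + 625 + 81 + 256 = 963
963 = (4,2,4,3)_6 → 4⁴ + 2⁴ + 4⁴ + 3⁴ = 256 + 16 + 256 + 81 = 609
609 = (2,4,5,3)_6 → 2⁴ + 4⁴ + 5⁴ + 3⁴ = 16 + 256 + 625 + 81 = 978
978 = (4,3,1,0)_6 → 4⁴ + 3⁴ + 1⁴ + 0⁴ = 256 + 81 + 1 + 0 = 338
338 = (1,3,2,2)_6 → 1⁴ + 3⁴ + 2⁴ + 2⁴ = 1 + 81 + 16 + 16 = 114
114 = (3,1,0)_6 → 3⁴ + 1⁴ + 0⁴ = 81 + 1 + 0 = 82
82 = (2,1,4)_6 → 2⁴ + 1⁴ + 4⁴ = 16 + 1 + 256 = 273
273 = (1,1,3,3)_6 → 1⁴ + 1⁴ + 3⁴ + 3⁴ = 1 + 1 + 81 + 81 = 164

164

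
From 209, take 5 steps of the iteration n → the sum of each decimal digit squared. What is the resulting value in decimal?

20

209 → 2² + 0² + 9² = 85
85 → 8² + 5² = 89
89 → 8² + 9² = 145
145 → 1² + 4² + 5² = 42
42 → 4² + 2² = 20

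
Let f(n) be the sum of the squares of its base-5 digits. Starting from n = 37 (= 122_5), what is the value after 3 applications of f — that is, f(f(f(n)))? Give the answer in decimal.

37 = (1,2,2)_5 → 1² + 2² + 2² = 1 + 4 + 4 = 9
9 = (1,4)_5 → 1² + 4² = 1 + 16 = 17
17 = (3,2)_5 → 3² + 2² = 9 + 4 = 13

13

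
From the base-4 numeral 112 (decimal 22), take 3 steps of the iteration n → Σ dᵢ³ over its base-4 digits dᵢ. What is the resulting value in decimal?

22 = (1,1,2)_4 → 1³ + 1³ + 2³ = 1 + 1 + 8 = 10
10 = (2,2)_4 → 2³ + 2³ = 8 + 8 = 16
16 = (1,0,0)_4 → 1³ + 0³ + 0³ = 1 + 0 + 0 = 1

1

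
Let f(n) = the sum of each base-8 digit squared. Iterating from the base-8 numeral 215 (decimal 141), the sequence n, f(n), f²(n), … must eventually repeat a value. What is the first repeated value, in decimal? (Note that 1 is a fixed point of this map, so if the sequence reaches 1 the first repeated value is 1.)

141 = (2,1,5)_8 → 30
30 = (3,6)_8 → 45
45 = (5,5)_8 → 50
50 = (6,2)_8 → 40
40 = (5,0)_8 → 25
25 = (3,1)_8 → 10
10 = (1,2)_8 → 5
5 = (5)_8 → 25  — 25 already appeared earlier.

25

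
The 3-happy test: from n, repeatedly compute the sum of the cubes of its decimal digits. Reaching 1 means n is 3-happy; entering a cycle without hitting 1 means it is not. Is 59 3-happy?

not 3-happy

59 → 5³ + 9³ = 125 + 729 = 854
854 → 8³ + 5³ + 4³ = 512 + 125 + 64 = 701
701 → 7³ + 0³ + 1³ = 343 + 0 + 1 = 344
344 → 3³ + 4³ + 4³ = 27 + 64 + 64 = 155
155 → 1³ + 5³ + 5³ = 1 + 125 + 125 = 251
251 → 2³ + 5³ + 1³ = 8 + 125 + 1 = 134
134 → 1³ + 3³ + 4³ = 1 + 27 + 64 = 92
92 → 9³ + 2³ = 729 + 8 = 737
737 → 7³ + 3³ + 7³ = 343 + 27 + 343 = 713
713 → 7³ + 1³ + 3³ = 343 + 1 + 27 = 371
371 → 3³ + 7³ + 1³ = 27 + 343 + 1 = 371  — 371 already seen; the sequence cycles without reaching 1.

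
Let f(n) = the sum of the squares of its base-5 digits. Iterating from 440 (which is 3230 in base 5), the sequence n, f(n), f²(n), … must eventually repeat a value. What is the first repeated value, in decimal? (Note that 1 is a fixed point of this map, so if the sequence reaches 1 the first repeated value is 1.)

16

440 = (3,2,3,0)_5 → 3² + 2² + 3² + 0² = 22
22 = (4,2)_5 → 4² + 2² = 20
20 = (4,0)_5 → 4² + 0² = 16
16 = (3,1)_5 → 3² + 1² = 10
10 = (2,0)_5 → 2² + 0² = 4
4 = (4)_5 → 4² = 16  — 16 already appeared earlier.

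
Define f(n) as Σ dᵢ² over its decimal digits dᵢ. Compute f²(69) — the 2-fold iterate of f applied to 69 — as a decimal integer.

69 → 6² + 9² = 117
117 → 1² + 1² + 7² = 51

51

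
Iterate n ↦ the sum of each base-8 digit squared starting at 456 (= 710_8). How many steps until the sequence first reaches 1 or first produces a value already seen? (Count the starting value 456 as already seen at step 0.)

456 = (7,1,0)_8 → 50
50 = (6,2)_8 → 40
40 = (5,0)_8 → 25
25 = (3,1)_8 → 10
10 = (1,2)_8 → 5
5 = (5)_8 → 25  — 25 repeats.
That took 6 steps.

6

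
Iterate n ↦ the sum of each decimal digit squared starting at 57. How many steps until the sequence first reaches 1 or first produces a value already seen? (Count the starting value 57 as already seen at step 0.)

12

57 → 74
74 → 65
65 → 61
61 → 37
37 → 58
58 → 89
89 → 145
145 → 42
42 → 20
20 → 4
4 → 16
16 → 37  — 37 repeats.
That took 12 steps.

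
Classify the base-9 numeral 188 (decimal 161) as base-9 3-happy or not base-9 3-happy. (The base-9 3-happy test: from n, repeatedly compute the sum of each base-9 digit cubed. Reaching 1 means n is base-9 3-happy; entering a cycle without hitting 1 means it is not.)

not base-9 3-happy

161 = (1,8,8)_9 → 1025
1025 = (1,3,5,8)_9 → 665
665 = (8,1,8)_9 → 1025  — 1025 already seen; the sequence cycles without reaching 1.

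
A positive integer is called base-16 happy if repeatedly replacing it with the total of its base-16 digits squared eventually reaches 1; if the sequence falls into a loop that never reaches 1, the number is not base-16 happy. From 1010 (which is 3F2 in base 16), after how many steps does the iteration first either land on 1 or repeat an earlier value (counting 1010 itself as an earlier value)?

9

1010 = (3,15,2)_16 → 3² + 15² + 2² = 238
238 = (14,14)_16 → 14² + 14² = 392
392 = (1,8,8)_16 → 1² + 8² + 8² = 129
129 = (8,1)_16 → 8² + 1² = 65
65 = (4,1)_16 → 4² + 1² = 17
17 = (1,1)_16 → 1² + 1² = 2
2 = (2)_16 → 2² = 4
4 = (4)_16 → 4² = 16
16 = (1,0)_16 → 1² + 0² = 1  — reached 1.
That took 9 steps.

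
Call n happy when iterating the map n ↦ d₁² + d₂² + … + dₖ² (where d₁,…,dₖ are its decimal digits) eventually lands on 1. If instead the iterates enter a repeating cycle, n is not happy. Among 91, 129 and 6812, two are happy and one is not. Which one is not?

91: 91 → 82 → 68 → 100 → 1  — reaches 1 (happy)
129: 129 → 86 → 100 → 1  — reaches 1 (happy)
6812: 6812 → 105 → 26 → 40 → 16 → 37 → 58 → 89 → 145 → 42 → 20 → 4 → 16  — repeats 16 (not happy)

6812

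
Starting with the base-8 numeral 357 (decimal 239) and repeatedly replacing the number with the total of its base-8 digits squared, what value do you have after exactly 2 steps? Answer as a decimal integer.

239 = (3,5,7)_8 → 83
83 = (1,2,3)_8 → 14

14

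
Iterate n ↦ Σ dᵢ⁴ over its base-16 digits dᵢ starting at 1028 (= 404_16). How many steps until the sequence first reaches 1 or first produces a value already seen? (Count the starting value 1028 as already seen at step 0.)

3

1028 = (4,0,4)_16 → 512
512 = (2,0,0)_16 → 16
16 = (1,0)_16 → 1  — reached 1.
That took 3 steps.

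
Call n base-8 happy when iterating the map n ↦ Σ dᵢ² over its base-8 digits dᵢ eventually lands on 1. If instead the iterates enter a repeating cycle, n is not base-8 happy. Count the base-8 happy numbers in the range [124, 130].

1

124: 124 → 66 → 5 → 25 → 10 → 5  (repeats 5)
125: 125 → 75 → 11 → 10 → 5 → 25 → 10  (repeats 10)
126: 126 → 86 → 41 → 26 → 13 → 26  (repeats 26)
127: 127 → 99 → 26 → 13 → 26  (repeats 26)
128: 128 → 4 → 16 → 4  (repeats 4)
129: 129 → 5 → 25 → 10 → 5  (repeats 5)
130: 130 → 8 → 1  (reaches 1)
base-8 happy: 130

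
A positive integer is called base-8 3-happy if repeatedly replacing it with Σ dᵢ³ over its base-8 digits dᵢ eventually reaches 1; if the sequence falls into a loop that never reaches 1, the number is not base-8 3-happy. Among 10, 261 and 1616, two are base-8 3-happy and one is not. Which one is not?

261

10: 10 → 9 → 2 → 8 → 1  — reaches 1 (base-8 3-happy)
261: 261 → 189 → 476 → 434 → 440 → 559 → 469 → 476  — repeats 476 (not base-8 3-happy)
1616: 1616 → 36 → 128 → 8 → 1  — reaches 1 (base-8 3-happy)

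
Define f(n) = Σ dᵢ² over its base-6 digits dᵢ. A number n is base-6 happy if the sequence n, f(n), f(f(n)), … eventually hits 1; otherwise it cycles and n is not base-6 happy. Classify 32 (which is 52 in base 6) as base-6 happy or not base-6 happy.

32 = (5,2)_6 → 5² + 2² = 29
29 = (4,5)_6 → 4² + 5² = 41
41 = (1,0,5)_6 → 1² + 0² + 5² = 26
26 = (4,2)_6 → 4² + 2² = 20
20 = (3,2)_6 → 3² + 2² = 13
13 = (2,1)_6 → 2² + 1² = 5
5 = (5)_6 → 5² = 25
25 = (4,1)_6 → 4² + 1² = 17
17 = (2,5)_6 → 2² + 5² = 29  — 29 already seen; the sequence cycles without reaching 1.

not base-6 happy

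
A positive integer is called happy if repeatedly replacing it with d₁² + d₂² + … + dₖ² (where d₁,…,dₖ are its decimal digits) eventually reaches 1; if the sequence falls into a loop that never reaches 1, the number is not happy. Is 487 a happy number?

happy

487 → 4² + 8² + 7² = 16 + 64 + 49 = 129
129 → 1² + 2² + 9² = 1 + 4 + 81 = 86
86 → 8² + 6² = 64 + 36 = 100
100 → 1² + 0² + 0² = 1 + 0 + 0 = 1  — reached 1.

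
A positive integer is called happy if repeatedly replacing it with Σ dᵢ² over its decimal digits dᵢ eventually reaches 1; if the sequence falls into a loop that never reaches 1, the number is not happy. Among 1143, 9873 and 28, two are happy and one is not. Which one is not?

1143

1143: 1143 → 27 → 53 → 34 → 25 → 29 → 85 → 89 → 145 → 42 → 20 → 4 → 16 → 37 → 58 → 89  — repeats 89 (not happy)
9873: 9873 → 203 → 13 → 10 → 1  — reaches 1 (happy)
28: 28 → 68 → 100 → 1  — reaches 1 (happy)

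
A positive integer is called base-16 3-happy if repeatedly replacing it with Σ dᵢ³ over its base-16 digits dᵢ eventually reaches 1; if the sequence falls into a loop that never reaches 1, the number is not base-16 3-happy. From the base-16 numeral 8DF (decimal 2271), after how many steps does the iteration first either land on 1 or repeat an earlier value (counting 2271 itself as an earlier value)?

11

2271 = (8,13,15)_16 → 8³ + 13³ + 15³ = 512 + 2197 + 3375 = 6084
6084 = (1,7,12,4)_16 → 1³ + 7³ + 12³ + 4³ = 1 + 343 + 1728 + 64 = 2136
2136 = (8,5,8)_16 → 8³ + 5³ + 8³ = 512 + 125 + 512 = 1149
1149 = (4,7,13)_16 → 4³ + 7³ + 13³ = 64 + 343 + 2197 = 2604
2604 = (10,2,12)_16 → 10³ + 2³ + 12³ = 1000 + 8 + 1728 = 2736
2736 = (10,11,0)_16 → 10³ + 11³ + 0³ = 1000 + 1331 + 0 = 2331
2331 = (9,1,11)_16 → 9³ + 1³ + 11³ = 729 + 1 + 1331 = 2061
2061 = (8,0,13)_16 → 8³ + 0³ + 13³ = 512 + 0 + 2197 = 2709
2709 = (10,9,5)_16 → 10³ + 9³ + 5³ = 1000 + 729 + 125 = 1854
1854 = (7,3,14)_16 → 7³ + 3³ + 14³ = 343 + 27 + 2744 = 3114
3114 = (12,2,10)_16 → 12³ + 2³ + 10³ = 1728 + 8 + 1000 = 2736  — 2736 repeats.
That took 11 steps.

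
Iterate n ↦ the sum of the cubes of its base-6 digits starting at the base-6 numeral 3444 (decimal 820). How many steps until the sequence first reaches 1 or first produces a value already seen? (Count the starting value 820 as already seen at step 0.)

7

820 = (3,4,4,4)_6 → 3³ + 4³ + 4³ + 4³ = 27 + 64 + 64 + 64 = 219
219 = (1,0,0,3)_6 → 1³ + 0³ + 0³ + 3³ = 1 + 0 + 0 + 27 = 28
28 = (4,4)_6 → 4³ + 4³ = 64 + 64 = 128
128 = (3,3,2)_6 → 3³ + 3³ + 2³ = 27 + 27 + 8 = 62
62 = (1,4,2)_6 → 1³ + 4³ + 2³ = 1 + 64 + 8 = 73
73 = (2,0,1)_6 → 2³ + 0³ + 1³ = 8 + 0 + 1 = 9
9 = (1,3)_6 → 1³ + 3³ = 1 + 27 = 28  — 28 repeats.
That took 7 steps.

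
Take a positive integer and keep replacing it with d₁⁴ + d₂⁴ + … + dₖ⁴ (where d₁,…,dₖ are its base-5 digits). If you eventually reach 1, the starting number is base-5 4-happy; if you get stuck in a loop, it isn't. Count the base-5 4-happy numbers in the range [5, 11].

5: 5 → 1  (reaches 1)
6: 6 → 2 → 16 → 82 → 98 → 418 → 244 → 594 → 674 → 514 → 528 → 338 → 194 → 354 → 528  (repeats 528)
7: 7 → 17 → 97 → 353 → 353  (repeats 353)
8: 8 → 82 → 98 → 418 → 244 → 594 → 674 → 514 → 528 → 338 → 194 → 354 → 528  (repeats 528)
9: 9 → 257 → 33 → 83 → 163 → 99 → 593 → 499 → 849 → 595 → 593  (repeats 593)
10: 10 → 16 → 82 → 98 → 418 → 244 → 594 → 674 → 514 → 528 → 338 → 194 → 354 → 528  (repeats 528)
11: 11 → 17 → 97 → 353 → 353  (repeats 353)
base-5 4-happy: 5

1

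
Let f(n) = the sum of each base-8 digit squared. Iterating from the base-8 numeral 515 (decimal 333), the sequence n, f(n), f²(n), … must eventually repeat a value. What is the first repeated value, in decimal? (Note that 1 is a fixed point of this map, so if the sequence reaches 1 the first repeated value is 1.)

333 = (5,1,5)_8 → 5² + 1² + 5² = 51
51 = (6,3)_8 → 6² + 3² = 45
45 = (5,5)_8 → 5² + 5² = 50
50 = (6,2)_8 → 6² + 2² = 40
40 = (5,0)_8 → 5² + 0² = 25
25 = (3,1)_8 → 3² + 1² = 10
10 = (1,2)_8 → 1² + 2² = 5
5 = (5)_8 → 5² = 25  — 25 already appeared earlier.

25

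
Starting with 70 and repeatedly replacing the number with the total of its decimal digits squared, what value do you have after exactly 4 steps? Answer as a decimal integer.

10

70 → 49
49 → 97
97 → 130
130 → 10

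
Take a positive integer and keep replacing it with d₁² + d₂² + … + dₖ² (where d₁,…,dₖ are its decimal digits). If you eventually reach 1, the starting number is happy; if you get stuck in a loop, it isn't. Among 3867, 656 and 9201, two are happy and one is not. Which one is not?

3867: 3867 → 158 → 90 → 81 → 65 → 61 → 37 → 58 → 89 → 145 → 42 → 20 → 4 → 16 → 37  — repeats 37 (not happy)
656: 656 → 97 → 130 → 10 → 1  — reaches 1 (happy)
9201: 9201 → 86 → 100 → 1  — reaches 1 (happy)

3867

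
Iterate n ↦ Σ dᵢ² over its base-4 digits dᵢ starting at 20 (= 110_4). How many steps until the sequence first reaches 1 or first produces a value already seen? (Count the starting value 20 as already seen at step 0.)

20 = (1,1,0)_4 → 1² + 1² + 0² = 1 + 1 + 0 = 2
2 = (2)_4 → 2² = 4
4 = (1,0)_4 → 1² + 0² = 1 + 0 = 1  — reached 1.
That took 3 steps.

3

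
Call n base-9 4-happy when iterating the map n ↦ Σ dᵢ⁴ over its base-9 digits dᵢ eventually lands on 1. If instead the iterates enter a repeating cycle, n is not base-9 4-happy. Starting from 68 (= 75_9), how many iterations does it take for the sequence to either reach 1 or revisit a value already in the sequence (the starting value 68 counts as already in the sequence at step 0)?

14

68 = (7,5)_9 → 7⁴ + 5⁴ = 2401 + 625 = 3026
3026 = (4,1,3,2)_9 → 4⁴ + 1⁴ + 3⁴ + 2⁴ = 256 + 1 + 81 + 16 = 354
354 = (4,3,3)_9 → 4⁴ + 3⁴ + 3⁴ = 256 + 81 + 81 = 418
418 = (5,1,4)_9 → 5⁴ + 1⁴ + 4⁴ = 625 + 1 + 256 = 882
882 = (1,1,8,0)_9 → 1⁴ + 1⁴ + 8⁴ + 0⁴ = 1 + 1 + 4096 + 0 = 4098
4098 = (5,5,5,3)_9 → 5⁴ + 5⁴ + 5⁴ + 3⁴ = 625 + 625 + 625 + 81 = 1956
1956 = (2,6,1,3)_9 → 2⁴ + 6⁴ + 1⁴ + 3⁴ = 16 + 1296 + 1 + 81 = 1394
1394 = (1,8,1,8)_9 → 1⁴ + 8⁴ + 1⁴ + 8⁴ = 1 + 4096 + 1 + 4096 = 8194
8194 = (1,2,2,1,4)_9 → 1⁴ + 2⁴ + 2⁴ + 1⁴ + 4⁴ = 1 + 16 + 16 + 1 + 256 = 290
290 = (3,5,2)_9 → 3⁴ + 5⁴ + 2⁴ = 81 + 625 + 16 = 722
722 = (8,8,2)_9 → 8⁴ + 8⁴ + 2⁴ = 4096 + 4096 + 16 = 8208
8208 = (1,2,2,3,0)_9 → 1⁴ + 2⁴ + 2⁴ + 3⁴ + 0⁴ = 1 + 16 + 16 + 81 + 0 = 114
114 = (1,3,6)_9 → 1⁴ + 3⁴ + 6⁴ = 1 + 81 + 1296 = 1378
1378 = (1,8,0,1)_9 → 1⁴ + 8⁴ + 0⁴ + 1⁴ = 1 + 4096 + 0 + 1 = 4098  — 4098 repeats.
That took 14 steps.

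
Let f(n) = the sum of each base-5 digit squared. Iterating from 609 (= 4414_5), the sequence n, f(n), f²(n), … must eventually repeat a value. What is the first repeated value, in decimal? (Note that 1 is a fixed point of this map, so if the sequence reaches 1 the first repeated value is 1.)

609 = (4,4,1,4)_5 → 4² + 4² + 1² + 4² = 16 + 16 + 1 + 16 = 49
49 = (1,4,4)_5 → 1² + 4² + 4² = 1 + 16 + 16 = 33
33 = (1,1,3)_5 → 1² + 1² + 3² = 1 + 1 + 9 = 11
11 = (2,1)_5 → 2² + 1² = 4 + 1 = 5
5 = (1,0)_5 → 1² + 0² = 1 + 0 = 1  — reached the fixed point 1.
1 → 1, so 1 is the first repeated value.

1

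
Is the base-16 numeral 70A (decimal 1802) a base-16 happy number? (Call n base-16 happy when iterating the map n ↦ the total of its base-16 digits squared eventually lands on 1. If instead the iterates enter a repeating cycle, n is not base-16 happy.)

1802 = (7,0,10)_16 → 7² + 0² + 10² = 149
149 = (9,5)_16 → 9² + 5² = 106
106 = (6,10)_16 → 6² + 10² = 136
136 = (8,8)_16 → 8² + 8² = 128
128 = (8,0)_16 → 8² + 0² = 64
64 = (4,0)_16 → 4² + 0² = 16
16 = (1,0)_16 → 1² + 0² = 1  — reached 1.

base-16 happy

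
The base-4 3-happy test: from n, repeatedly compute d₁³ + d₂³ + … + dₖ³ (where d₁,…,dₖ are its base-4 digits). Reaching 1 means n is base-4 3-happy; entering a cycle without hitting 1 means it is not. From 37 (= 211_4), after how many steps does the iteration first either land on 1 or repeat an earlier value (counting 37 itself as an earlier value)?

37 = (2,1,1)_4 → 2³ + 1³ + 1³ = 10
10 = (2,2)_4 → 2³ + 2³ = 16
16 = (1,0,0)_4 → 1³ + 0³ + 0³ = 1  — reached 1.
That took 3 steps.

3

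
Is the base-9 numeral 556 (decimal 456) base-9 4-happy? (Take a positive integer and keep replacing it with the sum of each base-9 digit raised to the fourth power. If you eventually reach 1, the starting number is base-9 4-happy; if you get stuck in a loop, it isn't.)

456 = (5,5,6)_9 → 5⁴ + 5⁴ + 6⁴ = 2546
2546 = (3,4,3,8)_9 → 3⁴ + 4⁴ + 3⁴ + 8⁴ = 4514
4514 = (6,1,6,5)_9 → 6⁴ + 1⁴ + 6⁴ + 5⁴ = 3218
3218 = (4,3,6,5)_9 → 4⁴ + 3⁴ + 6⁴ + 5⁴ = 2258
2258 = (3,0,7,8)_9 → 3⁴ + 0⁴ + 7⁴ + 8⁴ = 6578
6578 = (1,0,0,1,8)_9 → 1⁴ + 0⁴ + 0⁴ + 1⁴ + 8⁴ = 4098
4098 = (5,5,5,3)_9 → 5⁴ + 5⁴ + 5⁴ + 3⁴ = 1956
1956 = (2,6,1,3)_9 → 2⁴ + 6⁴ + 1⁴ + 3⁴ = 1394
1394 = (1,8,1,8)_9 → 1⁴ + 8⁴ + 1⁴ + 8⁴ = 8194
8194 = (1,2,2,1,4)_9 → 1⁴ + 2⁴ + 2⁴ + 1⁴ + 4⁴ = 290
290 = (3,5,2)_9 → 3⁴ + 5⁴ + 2⁴ = 722
722 = (8,8,2)_9 → 8⁴ + 8⁴ + 2⁴ = 8208
8208 = (1,2,2,3,0)_9 → 1⁴ + 2⁴ + 2⁴ + 3⁴ + 0⁴ = 114
114 = (1,3,6)_9 → 1⁴ + 3⁴ + 6⁴ = 1378
1378 = (1,8,0,1)_9 → 1⁴ + 8⁴ + 0⁴ + 1⁴ = 4098  — 4098 already seen; the sequence cycles without reaching 1.

not base-9 4-happy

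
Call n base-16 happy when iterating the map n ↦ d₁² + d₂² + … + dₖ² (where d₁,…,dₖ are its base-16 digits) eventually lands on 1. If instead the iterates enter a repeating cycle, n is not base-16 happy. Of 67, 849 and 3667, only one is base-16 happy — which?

3667

67: 67 → 25 → 82 → 29 → 170 → 200 → 208 → 169 → 181 → 146 → 85 → 50 → 13 → 169  — repeats 169 (not base-16 happy)
849: 849 → 35 → 13 → 169 → 181 → 146 → 85 → 50 → 13  — repeats 13 (not base-16 happy)
3667: 3667 → 230 → 232 → 260 → 17 → 2 → 4 → 16 → 1  — reaches 1 (base-16 happy)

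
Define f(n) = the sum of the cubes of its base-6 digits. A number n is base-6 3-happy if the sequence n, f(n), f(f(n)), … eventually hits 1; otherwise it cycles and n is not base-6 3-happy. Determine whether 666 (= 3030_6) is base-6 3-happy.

666 = (3,0,3,0)_6 → 3³ + 0³ + 3³ + 0³ = 27 + 0 + 27 + 0 = 54
54 = (1,3,0)_6 → 1³ + 3³ + 0³ = 1 + 27 + 0 = 28
28 = (4,4)_6 → 4³ + 4³ = 64 + 64 = 128
128 = (3,3,2)_6 → 3³ + 3³ + 2³ = 27 + 27 + 8 = 62
62 = (1,4,2)_6 → 1³ + 4³ + 2³ = 1 + 64 + 8 = 73
73 = (2,0,1)_6 → 2³ + 0³ + 1³ = 8 + 0 + 1 = 9
9 = (1,3)_6 → 1³ + 3³ = 1 + 27 = 28  — 28 already seen; the sequence cycles without reaching 1.

not base-6 3-happy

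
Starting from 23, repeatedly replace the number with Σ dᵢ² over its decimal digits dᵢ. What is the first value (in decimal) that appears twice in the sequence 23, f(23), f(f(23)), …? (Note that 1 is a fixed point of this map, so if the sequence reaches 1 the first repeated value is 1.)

23 → 2² + 3² = 4 + 9 = 13
13 → 1² + 3² = 1 + 9 = 10
10 → 1² + 0² = 1 + 0 = 1  — reached the fixed point 1.
1 → 1, so 1 is the first repeated value.

1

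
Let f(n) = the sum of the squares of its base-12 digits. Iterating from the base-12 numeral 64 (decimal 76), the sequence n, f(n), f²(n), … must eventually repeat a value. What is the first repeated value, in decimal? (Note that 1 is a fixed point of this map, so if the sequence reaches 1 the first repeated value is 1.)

76 = (6,4)_12 → 6² + 4² = 52
52 = (4,4)_12 → 4² + 4² = 32
32 = (2,8)_12 → 2² + 8² = 68
68 = (5,8)_12 → 5² + 8² = 89
89 = (7,5)_12 → 7² + 5² = 74
74 = (6,2)_12 → 6² + 2² = 40
40 = (3,4)_12 → 3² + 4² = 25
25 = (2,1)_12 → 2² + 1² = 5
5 = (5)_12 → 5² = 25  — 25 already appeared earlier.

25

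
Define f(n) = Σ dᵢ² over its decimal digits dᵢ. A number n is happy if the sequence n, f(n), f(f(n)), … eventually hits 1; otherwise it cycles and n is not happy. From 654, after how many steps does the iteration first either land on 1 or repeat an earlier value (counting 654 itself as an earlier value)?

654 → 6² + 5² + 4² = 36 + 25 + 16 = 77
77 → 7² + 7² = 49 + 49 = 98
98 → 9² + 8² = 81 + 64 = 145
145 → 1² + 4² + 5² = 1 + 16 + 25 = 42
42 → 4² + 2² = 16 + 4 = 20
20 → 2² + 0² = 4 + 0 = 4
4 → 4² = 16
16 → 1² + 6² = 1 + 36 = 37
37 → 3² + 7² = 9 + 49 = 58
58 → 5² + 8² = 25 + 64 = 89
89 → 8² + 9² = 64 + 81 = 145  — 145 repeats.
That took 11 steps.

11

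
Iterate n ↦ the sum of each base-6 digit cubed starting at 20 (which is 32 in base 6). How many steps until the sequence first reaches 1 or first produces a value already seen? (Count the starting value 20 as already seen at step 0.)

20 = (3,2)_6 → 35
35 = (5,5)_6 → 250
250 = (1,0,5,4)_6 → 190
190 = (5,1,4)_6 → 190  — 190 repeats.
That took 4 steps.

4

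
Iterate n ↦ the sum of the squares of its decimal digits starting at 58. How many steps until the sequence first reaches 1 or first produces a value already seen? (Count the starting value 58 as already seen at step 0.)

58 → 5² + 8² = 89
89 → 8² + 9² = 145
145 → 1² + 4² + 5² = 42
42 → 4² + 2² = 20
20 → 2² + 0² = 4
4 → 4² = 16
16 → 1² + 6² = 37
37 → 3² + 7² = 58  — 58 repeats.
That took 8 steps.

8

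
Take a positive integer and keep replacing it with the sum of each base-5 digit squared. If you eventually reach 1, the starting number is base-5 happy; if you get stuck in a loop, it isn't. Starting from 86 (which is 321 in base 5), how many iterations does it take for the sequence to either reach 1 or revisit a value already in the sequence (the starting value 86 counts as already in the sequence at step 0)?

86 = (3,2,1)_5 → 3² + 2² + 1² = 9 + 4 + 1 = 14
14 = (2,4)_5 → 2² + 4² = 4 + 16 = 20
20 = (4,0)_5 → 4² + 0² = 16 + 0 = 16
16 = (3,1)_5 → 3² + 1² = 9 + 1 = 10
10 = (2,0)_5 → 2² + 0² = 4 + 0 = 4
4 = (4)_5 → 4² = 16  — 16 repeats.
That took 6 steps.

6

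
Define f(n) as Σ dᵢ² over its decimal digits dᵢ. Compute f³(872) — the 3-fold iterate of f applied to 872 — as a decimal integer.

26

872 → 8² + 7² + 2² = 117
117 → 1² + 1² + 7² = 51
51 → 5² + 1² = 26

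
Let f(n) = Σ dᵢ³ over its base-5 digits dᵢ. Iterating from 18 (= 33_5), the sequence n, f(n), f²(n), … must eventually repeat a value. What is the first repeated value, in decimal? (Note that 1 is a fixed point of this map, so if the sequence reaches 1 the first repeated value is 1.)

18 = (3,3)_5 → 54
54 = (2,0,4)_5 → 72
72 = (2,4,2)_5 → 80
80 = (3,1,0)_5 → 28
28 = (1,0,3)_5 → 28  — 28 already appeared earlier.

28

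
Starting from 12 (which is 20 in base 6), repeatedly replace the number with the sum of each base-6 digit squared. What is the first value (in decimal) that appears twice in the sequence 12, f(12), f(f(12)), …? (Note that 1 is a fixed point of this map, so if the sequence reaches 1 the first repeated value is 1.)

12 = (2,0)_6 → 2² + 0² = 4 + 0 = 4
4 = (4)_6 → 4² = 16
16 = (2,4)_6 → 2² + 4² = 4 + 16 = 20
20 = (3,2)_6 → 3² + 2² = 9 + 4 = 13
13 = (2,1)_6 → 2² + 1² = 4 + 1 = 5
5 = (5)_6 → 5² = 25
25 = (4,1)_6 → 4² + 1² = 16 + 1 = 17
17 = (2,5)_6 → 2² + 5² = 4 + 25 = 29
29 = (4,5)_6 → 4² + 5² = 16 + 25 = 41
41 = (1,0,5)_6 → 1² + 0² + 5² = 1 + 0 + 25 = 26
26 = (4,2)_6 → 4² + 2² = 16 + 4 = 20  — 20 already appeared earlier.

20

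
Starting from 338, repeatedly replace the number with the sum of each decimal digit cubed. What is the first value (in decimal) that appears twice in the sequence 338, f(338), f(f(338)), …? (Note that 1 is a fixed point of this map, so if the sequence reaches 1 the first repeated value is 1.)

338 → 3³ + 3³ + 8³ = 27 + 27 + 512 = 566
566 → 5³ + 6³ + 6³ = 125 + 216 + 216 = 557
557 → 5³ + 5³ + 7³ = 125 + 125 + 343 = 593
593 → 5³ + 9³ + 3³ = 125 + 729 + 27 = 881
881 → 8³ + 8³ + 1³ = 512 + 512 + 1 = 1025
1025 → 1³ + 0³ + 2³ + 5³ = 1 + 0 + 8 + 125 = 134
134 → 1³ + 3³ + 4³ = 1 + 27 + 64 = 92
92 → 9³ + 2³ = 729 + 8 = 737
737 → 7³ + 3³ + 7³ = 343 + 27 + 343 = 713
713 → 7³ + 1³ + 3³ = 343 + 1 + 27 = 371
371 → 3³ + 7³ + 1³ = 27 + 343 + 1 = 371  — 371 already appeared earlier.

371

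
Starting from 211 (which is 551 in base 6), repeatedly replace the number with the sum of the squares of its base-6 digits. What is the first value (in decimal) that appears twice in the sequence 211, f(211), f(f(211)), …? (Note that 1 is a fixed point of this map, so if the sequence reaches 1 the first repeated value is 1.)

211 = (5,5,1)_6 → 5² + 5² + 1² = 25 + 25 + 1 = 51
51 = (1,2,3)_6 → 1² + 2² + 3² = 1 + 4 + 9 = 14
14 = (2,2)_6 → 2² + 2² = 4 + 4 = 8
8 = (1,2)_6 → 1² + 2² = 1 + 4 = 5
5 = (5)_6 → 5² = 25
25 = (4,1)_6 → 4² + 1² = 16 + 1 = 17
17 = (2,5)_6 → 2² + 5² = 4 + 25 = 29
29 = (4,5)_6 → 4² + 5² = 16 + 25 = 41
41 = (1,0,5)_6 → 1² + 0² + 5² = 1 + 0 + 25 = 26
26 = (4,2)_6 → 4² + 2² = 16 + 4 = 20
20 = (3,2)_6 → 3² + 2² = 9 + 4 = 13
13 = (2,1)_6 → 2² + 1² = 4 + 1 = 5  — 5 already appeared earlier.

5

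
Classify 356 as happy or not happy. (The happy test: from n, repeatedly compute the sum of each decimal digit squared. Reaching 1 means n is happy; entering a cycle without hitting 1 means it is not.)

356 → 3² + 5² + 6² = 9 + 25 + 36 = 70
70 → 7² + 0² = 49 + 0 = 49
49 → 4² + 9² = 16 + 81 = 97
97 → 9² + 7² = 81 + 49 = 130
130 → 1² + 3² + 0² = 1 + 9 + 0 = 10
10 → 1² + 0² = 1 + 0 = 1  — reached 1.

happy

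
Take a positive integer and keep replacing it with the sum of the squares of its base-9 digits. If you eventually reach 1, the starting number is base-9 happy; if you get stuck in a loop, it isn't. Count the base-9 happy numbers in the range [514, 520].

514: 514 → 46 → 26 → 68 → 74 → 68  — not base-9 happy
515: 515 → 49 → 41 → 41  — not base-9 happy
516: 516 → 54 → 36 → 16 → 50 → 50  — not base-9 happy
517: 517 → 61 → 85 → 17 → 65 → 53 → 89 → 65  — not base-9 happy
518: 518 → 70 → 98 → 66 → 58 → 52 → 74 → 68 → 74  — not base-9 happy
519: 519 → 81 → 1  — base-9 happy
520: 520 → 94 → 18 → 4 → 16 → 50 → 50  — not base-9 happy
base-9 happy: 519

1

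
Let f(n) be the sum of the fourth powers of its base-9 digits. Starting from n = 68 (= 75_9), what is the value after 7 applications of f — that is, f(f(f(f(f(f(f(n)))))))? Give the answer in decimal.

1394

68 = (7,5)_9 → 3026
3026 = (4,1,3,2)_9 → 354
354 = (4,3,3)_9 → 418
418 = (5,1,4)_9 → 882
882 = (1,1,8,0)_9 → 4098
4098 = (5,5,5,3)_9 → 1956
1956 = (2,6,1,3)_9 → 1394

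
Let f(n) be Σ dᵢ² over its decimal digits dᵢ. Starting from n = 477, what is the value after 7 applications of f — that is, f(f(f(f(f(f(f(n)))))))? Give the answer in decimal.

477 → 4² + 7² + 7² = 16 + 49 + 49 = 114
114 → 1² + 1² + 4² = 1 + 1 + 16 = 18
18 → 1² + 8² = 1 + 64 = 65
65 → 6² + 5² = 36 + 25 = 61
61 → 6² + 1² = 36 + 1 = 37
37 → 3² + 7² = 9 + 49 = 58
58 → 5² + 8² = 25 + 64 = 89

89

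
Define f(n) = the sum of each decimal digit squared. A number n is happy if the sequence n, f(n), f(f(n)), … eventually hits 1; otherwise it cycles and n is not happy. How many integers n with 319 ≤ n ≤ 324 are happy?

2

319: 319 → 91 → 82 → 68 → 100 → 1  — happy
320: 320 → 13 → 10 → 1  — happy
321: 321 → 14 → 17 → 50 → 25 → 29 → 85 → 89 → 145 → 42 → 20 → 4 → 16 → 37 → 58 → 89  — not happy
322: 322 → 17 → 50 → 25 → 29 → 85 → 89 → 145 → 42 → 20 → 4 → 16 → 37 → 58 → 89  — not happy
323: 323 → 22 → 8 → 64 → 52 → 29 → 85 → 89 → 145 → 42 → 20 → 4 → 16 → 37 → 58 → 89  — not happy
324: 324 → 29 → 85 → 89 → 145 → 42 → 20 → 4 → 16 → 37 → 58 → 89  — not happy
happy: 319, 320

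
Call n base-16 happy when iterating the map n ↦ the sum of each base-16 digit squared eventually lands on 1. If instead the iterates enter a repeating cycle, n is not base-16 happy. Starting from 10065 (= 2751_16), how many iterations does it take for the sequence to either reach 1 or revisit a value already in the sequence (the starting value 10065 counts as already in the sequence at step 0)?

10065 = (2,7,5,1)_16 → 2² + 7² + 5² + 1² = 4 + 49 + 25 + 1 = 79
79 = (4,15)_16 → 4² + 15² = 16 + 225 = 241
241 = (15,1)_16 → 15² + 1² = 225 + 1 = 226
226 = (14,2)_16 → 14² + 2² = 196 + 4 = 200
200 = (12,8)_16 → 12² + 8² = 144 + 64 = 208
208 = (13,0)_16 → 13² + 0² = 169 + 0 = 169
169 = (10,9)_16 → 10² + 9² = 100 + 81 = 181
181 = (11,5)_16 → 11² + 5² = 121 + 25 = 146
146 = (9,2)_16 → 9² + 2² = 81 + 4 = 85
85 = (5,5)_16 → 5² + 5² = 25 + 25 = 50
50 = (3,2)_16 → 3² + 2² = 9 + 4 = 13
13 = (13)_16 → 13² = 169  — 169 repeats.
That took 12 steps.

12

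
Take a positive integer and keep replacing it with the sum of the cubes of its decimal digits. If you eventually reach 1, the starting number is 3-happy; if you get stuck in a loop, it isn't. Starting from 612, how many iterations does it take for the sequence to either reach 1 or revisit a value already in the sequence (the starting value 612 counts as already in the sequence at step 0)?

10

612 → 6³ + 1³ + 2³ = 225
225 → 2³ + 2³ + 5³ = 141
141 → 1³ + 4³ + 1³ = 66
66 → 6³ + 6³ = 432
432 → 4³ + 3³ + 2³ = 99
99 → 9³ + 9³ = 1458
1458 → 1³ + 4³ + 5³ + 8³ = 702
702 → 7³ + 0³ + 2³ = 351
351 → 3³ + 5³ + 1³ = 153
153 → 1³ + 5³ + 3³ = 153  — 153 repeats.
That took 10 steps.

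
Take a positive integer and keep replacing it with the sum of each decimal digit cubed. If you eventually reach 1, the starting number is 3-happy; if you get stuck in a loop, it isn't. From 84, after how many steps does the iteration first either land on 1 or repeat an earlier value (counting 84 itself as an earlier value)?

7

84 → 8³ + 4³ = 512 + 64 = 576
576 → 5³ + 7³ + 6³ = 125 + 343 + 216 = 684
684 → 6³ + 8³ + 4³ = 216 + 512 + 64 = 792
792 → 7³ + 9³ + 2³ = 343 + 729 + 8 = 1080
1080 → 1³ + 0³ + 8³ + 0³ = 1 + 0 + 512 + 0 = 513
513 → 5³ + 1³ + 3³ = 125 + 1 + 27 = 153
153 → 1³ + 5³ + 3³ = 1 + 125 + 27 = 153  — 153 repeats.
That took 7 steps.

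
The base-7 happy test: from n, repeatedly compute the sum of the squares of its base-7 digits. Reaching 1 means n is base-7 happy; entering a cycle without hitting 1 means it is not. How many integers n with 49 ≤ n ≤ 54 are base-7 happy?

1

49: 49 → 1  — base-7 happy
50: 50 → 2 → 4 → 16 → 8 → 2  — not base-7 happy
51: 51 → 5 → 25 → 25  — not base-7 happy
52: 52 → 10 → 10  — not base-7 happy
53: 53 → 17 → 13 → 37 → 29 → 17  — not base-7 happy
54: 54 → 26 → 34 → 52 → 10 → 10  — not base-7 happy
base-7 happy: 49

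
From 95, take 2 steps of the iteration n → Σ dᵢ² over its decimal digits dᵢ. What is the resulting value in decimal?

37

95 → 9² + 5² = 81 + 25 = 106
106 → 1² + 0² + 6² = 1 + 0 + 36 = 37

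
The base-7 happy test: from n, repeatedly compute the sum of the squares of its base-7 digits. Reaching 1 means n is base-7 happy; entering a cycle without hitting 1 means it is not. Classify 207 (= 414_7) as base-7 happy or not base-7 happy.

207 = (4,1,4)_7 → 4² + 1² + 4² = 33
33 = (4,5)_7 → 4² + 5² = 41
41 = (5,6)_7 → 5² + 6² = 61
61 = (1,1,5)_7 → 1² + 1² + 5² = 27
27 = (3,6)_7 → 3² + 6² = 45
45 = (6,3)_7 → 6² + 3² = 45  — 45 already seen; the sequence cycles without reaching 1.

not base-7 happy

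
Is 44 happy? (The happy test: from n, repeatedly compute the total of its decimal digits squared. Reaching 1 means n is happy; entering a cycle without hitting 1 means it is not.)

happy

44 → 4² + 4² = 16 + 16 = 32
32 → 3² + 2² = 9 + 4 = 13
13 → 1² + 3² = 1 + 9 = 10
10 → 1² + 0² = 1 + 0 = 1  — reached 1.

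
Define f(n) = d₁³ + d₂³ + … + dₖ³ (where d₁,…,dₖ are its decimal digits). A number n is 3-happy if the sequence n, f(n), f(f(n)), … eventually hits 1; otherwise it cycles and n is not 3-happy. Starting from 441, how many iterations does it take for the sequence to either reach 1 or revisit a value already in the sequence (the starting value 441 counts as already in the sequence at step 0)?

12

441 → 4³ + 4³ + 1³ = 129
129 → 1³ + 2³ + 9³ = 738
738 → 7³ + 3³ + 8³ = 882
882 → 8³ + 8³ + 2³ = 1032
1032 → 1³ + 0³ + 3³ + 2³ = 36
36 → 3³ + 6³ = 243
243 → 2³ + 4³ + 3³ = 99
99 → 9³ + 9³ = 1458
1458 → 1³ + 4³ + 5³ + 8³ = 702
702 → 7³ + 0³ + 2³ = 351
351 → 3³ + 5³ + 1³ = 153
153 → 1³ + 5³ + 3³ = 153  — 153 repeats.
That took 12 steps.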